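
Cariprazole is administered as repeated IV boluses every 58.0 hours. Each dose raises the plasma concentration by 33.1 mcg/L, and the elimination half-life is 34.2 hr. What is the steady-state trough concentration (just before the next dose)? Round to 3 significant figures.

14.8 mcg/L

k = ln 2 / 34.2 = 0.02027 hr⁻¹
Fraction remaining after one interval: e^(−kτ) = e^(−0.02027 × 58.0) = 0.3087
R = 1 / (1 − 0.3087) = 1.446
Css,max = 33.1 × 1.446 = 47.88 mcg/L
Css,min = Css,max × e^(−kτ) = 47.88 × 0.3087 ≈ 14.8 mcg/L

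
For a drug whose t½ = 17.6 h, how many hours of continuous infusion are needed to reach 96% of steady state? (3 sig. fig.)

81.7 hours

k = ln 2 / 17.6 = 0.03938 h⁻¹
f = 1 − e^(−kt)  ⇒  t = −ln(1 − f) / k
t = −ln(1 − 0.96) / 0.03938 = 3.219 / 0.03938 ≈ 81.7 hours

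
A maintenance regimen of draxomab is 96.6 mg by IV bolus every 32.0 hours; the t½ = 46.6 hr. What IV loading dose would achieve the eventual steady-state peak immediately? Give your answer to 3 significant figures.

255 mg

k = ln 2 / 46.6 = 0.01487 hr⁻¹
Accumulation ratio R = 1 / (1 − e^(−kτ)) = 1 / (1 − e^(−0.01487×32.0)) = 1 / (1 − 0.6213) = 2.640
Loading dose = maintenance dose × R = 96.6 × 2.640 ≈ 255 mg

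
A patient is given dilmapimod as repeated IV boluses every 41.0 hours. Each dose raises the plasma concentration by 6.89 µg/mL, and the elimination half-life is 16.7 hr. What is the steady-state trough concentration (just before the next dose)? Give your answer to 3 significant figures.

k = ln 2 / 16.7 = 0.04151 hr⁻¹
Fraction remaining after one interval: e^(−kτ) = e^(−0.04151 × 41.0) = 0.1824
R = 1 / (1 − 0.1824) = 1.223
Css,max = 6.89 × 1.223 = 8.427 µg/mL
Css,min = Css,max × e^(−kτ) = 8.427 × 0.1824 ≈ 1.54 µg/mL

1.54 µg/mL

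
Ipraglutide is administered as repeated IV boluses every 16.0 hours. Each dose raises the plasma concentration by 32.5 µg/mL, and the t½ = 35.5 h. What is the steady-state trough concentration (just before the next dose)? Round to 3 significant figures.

k = ln 2 / 35.5 = 0.01953 h⁻¹
Fraction remaining after one interval: e^(−kτ) = e^(−0.01953 × 16.0) = 0.7317
R = 1 / (1 − 0.7317) = 3.727
Css,max = 32.5 × 3.727 = 121.1 µg/mL
Css,min = Css,max × e^(−kτ) = 121.1 × 0.7317 ≈ 88.6 µg/mL

88.6 µg/mL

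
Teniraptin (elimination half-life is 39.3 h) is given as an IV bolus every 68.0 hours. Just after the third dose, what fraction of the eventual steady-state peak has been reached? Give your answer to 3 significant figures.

0.973

k = ln 2 / 39.3 = 0.01764 h⁻¹
f_n = 1 − e^(−nkτ) = 1 − e^(−3 × 0.01764 × 68.0) = 1 − e^(−3.598) = 1 − 0.02738 ≈ 0.973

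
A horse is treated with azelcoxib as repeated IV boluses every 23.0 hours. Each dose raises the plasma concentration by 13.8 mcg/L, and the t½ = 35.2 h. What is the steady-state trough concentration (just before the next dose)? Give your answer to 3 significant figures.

k = ln 2 / 35.2 = 0.01969 h⁻¹
Fraction remaining after one interval: e^(−kτ) = e^(−0.01969 × 23.0) = 0.6358
R = 1 / (1 − 0.6358) = 2.746
Css,max = 13.8 × 2.746 = 37.89 mcg/L
Css,min = Css,max × e^(−kτ) = 37.89 × 0.6358 ≈ 24.1 mcg/L

24.1 mcg/L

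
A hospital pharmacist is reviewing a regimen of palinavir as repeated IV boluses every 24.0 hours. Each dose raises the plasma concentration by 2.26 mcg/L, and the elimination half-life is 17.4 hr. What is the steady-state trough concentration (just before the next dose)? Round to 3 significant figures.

k = ln 2 / 17.4 = 0.03984 hr⁻¹
Fraction remaining after one interval: e^(−kτ) = e^(−0.03984 × 24.0) = 0.3844
R = 1 / (1 − 0.3844) = 1.624
Css,max = 2.26 × 1.624 = 3.671 mcg/L
Css,min = Css,max × e^(−kτ) = 3.671 × 0.3844 ≈ 1.41 mcg/L

1.41 mcg/L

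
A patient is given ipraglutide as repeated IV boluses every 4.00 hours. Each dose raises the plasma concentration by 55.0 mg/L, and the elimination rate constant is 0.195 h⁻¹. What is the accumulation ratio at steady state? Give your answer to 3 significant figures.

Fraction remaining after one interval: e^(−kτ) = e^(−0.1950 × 4.00) = 0.4584
R = 1 / (1 − 0.4584) = 1 / 0.5416 ≈ 1.85

1.85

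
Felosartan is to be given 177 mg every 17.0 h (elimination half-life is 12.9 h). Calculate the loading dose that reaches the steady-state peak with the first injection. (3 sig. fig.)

k = ln 2 / 12.9 = 0.05373 h⁻¹
Accumulation ratio R = 1 / (1 − e^(−kτ)) = 1 / (1 − e^(−0.05373×17.0)) = 1 / (1 − 0.4011) = 1.670
Loading dose = maintenance dose × R = 177 × 1.670 ≈ 296 mg

296 mg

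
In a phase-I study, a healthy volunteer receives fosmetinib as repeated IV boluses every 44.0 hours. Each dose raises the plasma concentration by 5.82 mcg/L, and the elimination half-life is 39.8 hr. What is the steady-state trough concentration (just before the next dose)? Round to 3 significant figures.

k = ln 2 / 39.8 = 0.01742 hr⁻¹
Fraction remaining after one interval: e^(−kτ) = e^(−0.01742 × 44.0) = 0.4647
R = 1 / (1 − 0.4647) = 1.868
Css,max = 5.82 × 1.868 = 10.87 mcg/L
Css,min = Css,max × e^(−kτ) = 10.87 × 0.4647 ≈ 5.05 mcg/L

5.05 mcg/L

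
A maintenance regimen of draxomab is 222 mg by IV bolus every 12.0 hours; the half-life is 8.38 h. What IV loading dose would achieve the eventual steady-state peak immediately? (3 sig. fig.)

353 mg

k = ln 2 / 8.38 = 0.08271 h⁻¹
Accumulation ratio R = 1 / (1 − e^(−kτ)) = 1 / (1 − e^(−0.08271×12.0)) = 1 / (1 − 0.3706) = 1.589
Loading dose = maintenance dose × R = 222 × 1.589 ≈ 353 mg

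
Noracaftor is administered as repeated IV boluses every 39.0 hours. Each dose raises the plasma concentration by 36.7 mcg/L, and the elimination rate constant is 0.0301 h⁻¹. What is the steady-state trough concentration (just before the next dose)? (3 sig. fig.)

Fraction remaining after one interval: e^(−kτ) = e^(−0.03010 × 39.0) = 0.3092
R = 1 / (1 − 0.3092) = 1.448
Css,max = 36.7 × 1.448 = 53.12 mcg/L
Css,min = Css,max × e^(−kτ) = 53.12 × 0.3092 ≈ 16.4 mcg/L

16.4 mcg/L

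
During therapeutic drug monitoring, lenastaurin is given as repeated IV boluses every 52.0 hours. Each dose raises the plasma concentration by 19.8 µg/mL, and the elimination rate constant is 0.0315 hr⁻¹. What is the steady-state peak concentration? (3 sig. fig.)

24.6 µg/mL

Fraction remaining after one interval: e^(−kτ) = e^(−0.03150 × 52.0) = 0.1944
R = 1 / (1 − 0.1944) = 1.241
Css,max = 19.8 × 1.241 ≈ 24.6 µg/mL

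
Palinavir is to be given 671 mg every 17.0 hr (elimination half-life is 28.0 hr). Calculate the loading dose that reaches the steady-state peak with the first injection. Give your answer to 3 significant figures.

k = ln 2 / 28.0 = 0.02476 hr⁻¹
Accumulation ratio R = 1 / (1 − e^(−kτ)) = 1 / (1 − e^(−0.02476×17.0)) = 1 / (1 − 0.6565) = 2.911
Loading dose = maintenance dose × R = 671 × 2.911 ≈ 1950 mg

1950 mg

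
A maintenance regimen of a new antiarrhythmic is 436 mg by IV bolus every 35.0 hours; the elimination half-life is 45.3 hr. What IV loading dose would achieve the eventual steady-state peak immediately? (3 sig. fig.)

k = ln 2 / 45.3 = 0.01530 hr⁻¹
Accumulation ratio R = 1 / (1 − e^(−kτ)) = 1 / (1 − e^(−0.01530×35.0)) = 1 / (1 − 0.5854) = 2.412
Loading dose = maintenance dose × R = 436 × 2.412 ≈ 1050 mg

1050 mg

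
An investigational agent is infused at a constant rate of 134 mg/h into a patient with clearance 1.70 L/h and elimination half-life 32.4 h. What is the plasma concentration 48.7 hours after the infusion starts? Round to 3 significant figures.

Css = rate / CL = 134 / 1.70 = 78.82 mg/L
k = ln 2 / 32.4 = 0.02139 h⁻¹
C(t) = Css (1 − e^(−kt)) = 78.82 × (1 − e^(−1.042)) = 78.82 × 0.6472 ≈ 51.0 mg/L

51.0 mg/L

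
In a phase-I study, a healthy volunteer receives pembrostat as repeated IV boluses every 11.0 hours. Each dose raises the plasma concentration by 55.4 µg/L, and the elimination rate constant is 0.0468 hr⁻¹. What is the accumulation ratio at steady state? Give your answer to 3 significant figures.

Fraction remaining after one interval: e^(−kτ) = e^(−0.04680 × 11.0) = 0.5976
R = 1 / (1 − 0.5976) = 1 / 0.4024 ≈ 2.49

2.49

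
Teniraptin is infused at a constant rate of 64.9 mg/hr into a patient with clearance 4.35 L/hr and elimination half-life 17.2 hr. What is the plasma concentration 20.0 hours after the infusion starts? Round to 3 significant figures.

Css = rate / CL = 64.9 / 4.35 = 14.92 µg/mL
k = ln 2 / 17.2 = 0.04030 hr⁻¹
C(t) = Css (1 − e^(−kt)) = 14.92 × (1 − e^(−0.8060)) = 14.92 × 0.5534 ≈ 8.26 µg/mL

8.26 µg/mL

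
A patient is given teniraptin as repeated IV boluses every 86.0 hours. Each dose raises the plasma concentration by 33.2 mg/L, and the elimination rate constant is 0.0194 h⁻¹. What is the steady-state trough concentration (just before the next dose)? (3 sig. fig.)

Fraction remaining after one interval: e^(−kτ) = e^(−0.01940 × 86.0) = 0.1885
R = 1 / (1 − 0.1885) = 1.232
Css,max = 33.2 × 1.232 = 40.91 mg/L
Css,min = Css,max × e^(−kτ) = 40.91 × 0.1885 ≈ 7.71 mg/L

7.71 mg/L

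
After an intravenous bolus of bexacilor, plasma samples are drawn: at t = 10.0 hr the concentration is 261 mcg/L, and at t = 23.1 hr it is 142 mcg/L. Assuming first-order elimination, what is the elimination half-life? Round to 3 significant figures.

14.9 hours

k = ln(C₁/C₂) / (t₂ − t₁) = ln(261/142) / (23.1 − 10.0)
  = 0.6087 / 13.10 = 0.04647 hr⁻¹
t½ = ln 2 / k = ln 2 / 0.04647 ≈ 14.9 hours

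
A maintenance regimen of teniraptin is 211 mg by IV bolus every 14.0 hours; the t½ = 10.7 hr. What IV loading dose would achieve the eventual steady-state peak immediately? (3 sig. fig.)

354 mg

k = ln 2 / 10.7 = 0.06478 hr⁻¹
Accumulation ratio R = 1 / (1 − e^(−kτ)) = 1 / (1 − e^(−0.06478×14.0)) = 1 / (1 − 0.4038) = 1.677
Loading dose = maintenance dose × R = 211 × 1.677 ≈ 354 mg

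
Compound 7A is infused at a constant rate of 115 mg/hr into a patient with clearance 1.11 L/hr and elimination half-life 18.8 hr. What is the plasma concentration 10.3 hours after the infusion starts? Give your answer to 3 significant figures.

Css = rate / CL = 115 / 1.11 = 103.6 µg/mL
k = ln 2 / 18.8 = 0.03687 hr⁻¹
C(t) = Css (1 − e^(−kt)) = 103.6 × (1 − e^(−0.3798)) = 103.6 × 0.3160 ≈ 32.7 µg/mL

32.7 µg/mL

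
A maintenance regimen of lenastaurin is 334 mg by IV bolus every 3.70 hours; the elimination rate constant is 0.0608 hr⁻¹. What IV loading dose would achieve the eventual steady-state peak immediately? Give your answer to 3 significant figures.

1660 mg

Accumulation ratio R = 1 / (1 − e^(−kτ)) = 1 / (1 − e^(−0.06080×3.70)) = 1 / (1 − 0.7985) = 4.964
Loading dose = maintenance dose × R = 334 × 4.964 ≈ 1660 mg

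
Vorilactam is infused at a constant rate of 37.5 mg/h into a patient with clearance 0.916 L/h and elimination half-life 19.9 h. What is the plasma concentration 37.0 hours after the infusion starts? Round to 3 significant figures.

Css = rate / CL = 37.5 / 0.916 = 40.94 mg/L
k = ln 2 / 19.9 = 0.03483 h⁻¹
C(t) = Css (1 − e^(−kt)) = 40.94 × (1 − e^(−1.289)) = 40.94 × 0.7244 ≈ 29.7 mg/L

29.7 mg/L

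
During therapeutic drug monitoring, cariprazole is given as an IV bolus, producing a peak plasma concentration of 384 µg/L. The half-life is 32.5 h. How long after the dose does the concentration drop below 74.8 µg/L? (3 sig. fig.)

k = ln 2 / 32.5 = 0.02133 h⁻¹
C(t) = C₀ e^(−kt)  ⇒  t = ln(C₀/C) / k
t = ln(384/74.8) / 0.02133 = 1.636 / 0.02133 ≈ 76.7 hours

76.7 hours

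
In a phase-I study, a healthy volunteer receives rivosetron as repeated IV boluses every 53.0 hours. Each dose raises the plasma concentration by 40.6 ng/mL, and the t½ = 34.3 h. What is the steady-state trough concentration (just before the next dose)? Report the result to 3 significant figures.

21.2 ng/mL

k = ln 2 / 34.3 = 0.02021 h⁻¹
Fraction remaining after one interval: e^(−kτ) = e^(−0.02021 × 53.0) = 0.3427
R = 1 / (1 − 0.3427) = 1.521
Css,max = 40.6 × 1.521 = 61.76 ng/mL
Css,min = Css,max × e^(−kτ) = 61.76 × 0.3427 ≈ 21.2 ng/mL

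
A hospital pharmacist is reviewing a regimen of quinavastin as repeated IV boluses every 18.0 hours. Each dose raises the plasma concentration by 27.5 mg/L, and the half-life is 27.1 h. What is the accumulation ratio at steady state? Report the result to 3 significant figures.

2.71

k = ln 2 / 27.1 = 0.02558 h⁻¹
Fraction remaining after one interval: e^(−kτ) = e^(−0.02558 × 18.0) = 0.6310
R = 1 / (1 − 0.6310) = 1 / 0.3690 ≈ 2.71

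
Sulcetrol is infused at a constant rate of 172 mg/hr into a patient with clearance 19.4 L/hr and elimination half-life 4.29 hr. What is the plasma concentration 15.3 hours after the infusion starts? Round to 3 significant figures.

Css = rate / CL = 172 / 19.4 = 8.866 mg/L
k = ln 2 / 4.29 = 0.1616 hr⁻¹
C(t) = Css (1 − e^(−kt)) = 8.866 × (1 − e^(−2.472)) = 8.866 × 0.9156 ≈ 8.12 mg/L

8.12 mg/L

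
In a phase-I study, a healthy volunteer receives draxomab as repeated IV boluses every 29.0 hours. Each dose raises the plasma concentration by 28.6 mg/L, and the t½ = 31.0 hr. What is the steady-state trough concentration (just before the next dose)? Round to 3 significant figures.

31.3 mg/L

k = ln 2 / 31.0 = 0.02236 hr⁻¹
Fraction remaining after one interval: e^(−kτ) = e^(−0.02236 × 29.0) = 0.5229
R = 1 / (1 − 0.5229) = 2.096
Css,max = 28.6 × 2.096 = 59.94 mg/L
Css,min = Css,max × e^(−kτ) = 59.94 × 0.5229 ≈ 31.3 mg/L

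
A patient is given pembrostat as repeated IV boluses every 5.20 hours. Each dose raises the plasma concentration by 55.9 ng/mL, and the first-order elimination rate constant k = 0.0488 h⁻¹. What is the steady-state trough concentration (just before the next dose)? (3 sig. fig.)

194 ng/mL

Fraction remaining after one interval: e^(−kτ) = e^(−0.04880 × 5.20) = 0.7759
R = 1 / (1 − 0.7759) = 4.462
Css,max = 55.9 × 4.462 = 249.4 ng/mL
Css,min = Css,max × e^(−kτ) = 249.4 × 0.7759 ≈ 194 ng/mL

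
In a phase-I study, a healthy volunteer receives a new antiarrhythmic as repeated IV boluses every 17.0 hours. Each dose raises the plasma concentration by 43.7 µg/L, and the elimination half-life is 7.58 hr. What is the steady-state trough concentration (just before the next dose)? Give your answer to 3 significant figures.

k = ln 2 / 7.58 = 0.09144 hr⁻¹
Fraction remaining after one interval: e^(−kτ) = e^(−0.09144 × 17.0) = 0.2113
R = 1 / (1 − 0.2113) = 1.268
Css,max = 43.7 × 1.268 = 55.41 µg/L
Css,min = Css,max × e^(−kτ) = 55.41 × 0.2113 ≈ 11.7 µg/L

11.7 µg/L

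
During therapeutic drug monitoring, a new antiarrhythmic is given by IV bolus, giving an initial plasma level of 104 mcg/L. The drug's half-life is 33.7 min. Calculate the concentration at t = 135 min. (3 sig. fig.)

k = ln 2 / 33.7 = 0.02057 min⁻¹
C(t) = C₀ e^(−kt) = 104 × e^(−0.02057 × 135) = 104 × e^(−2.777) = 104 × 0.06224 ≈ 6.47 mcg/L

6.47 mcg/L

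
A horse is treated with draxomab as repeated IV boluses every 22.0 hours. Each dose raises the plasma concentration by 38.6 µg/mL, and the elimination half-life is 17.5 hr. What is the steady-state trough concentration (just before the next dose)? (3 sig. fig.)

k = ln 2 / 17.5 = 0.03961 hr⁻¹
Fraction remaining after one interval: e^(−kτ) = e^(−0.03961 × 22.0) = 0.4184
R = 1 / (1 − 0.4184) = 1.719
Css,max = 38.6 × 1.719 = 66.37 µg/mL
Css,min = Css,max × e^(−kτ) = 66.37 × 0.4184 ≈ 27.8 µg/mL

27.8 µg/mL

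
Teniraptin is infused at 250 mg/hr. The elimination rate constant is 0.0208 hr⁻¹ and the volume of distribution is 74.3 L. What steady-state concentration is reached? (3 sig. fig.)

CL = k · V = 0.0208 × 74.3 = 1.545 L/hr
Css = rate / CL = 250 / 1.545 ≈ 162 mg/L

162 mg/L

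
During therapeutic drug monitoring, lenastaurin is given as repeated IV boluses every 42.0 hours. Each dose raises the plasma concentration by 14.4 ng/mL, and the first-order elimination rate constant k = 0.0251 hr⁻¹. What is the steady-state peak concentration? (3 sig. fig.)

22.1 ng/mL

Fraction remaining after one interval: e^(−kτ) = e^(−0.02510 × 42.0) = 0.3485
R = 1 / (1 − 0.3485) = 1.535
Css,max = 14.4 × 1.535 ≈ 22.1 ng/mL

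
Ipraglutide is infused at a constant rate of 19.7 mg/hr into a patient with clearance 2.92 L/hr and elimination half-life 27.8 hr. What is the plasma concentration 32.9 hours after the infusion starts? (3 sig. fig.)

Css = rate / CL = 19.7 / 2.92 = 6.747 mg/L
k = ln 2 / 27.8 = 0.02493 hr⁻¹
C(t) = Css (1 − e^(−kt)) = 6.747 × (1 − e^(−0.8203)) = 6.747 × 0.5597 ≈ 3.78 mg/L

3.78 mg/L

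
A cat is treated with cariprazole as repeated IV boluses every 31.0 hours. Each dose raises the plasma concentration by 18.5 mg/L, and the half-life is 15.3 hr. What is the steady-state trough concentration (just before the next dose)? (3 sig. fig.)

k = ln 2 / 15.3 = 0.04530 hr⁻¹
Fraction remaining after one interval: e^(−kτ) = e^(−0.04530 × 31.0) = 0.2455
R = 1 / (1 − 0.2455) = 1.325
Css,max = 18.5 × 1.325 = 24.52 mg/L
Css,min = Css,max × e^(−kτ) = 24.52 × 0.2455 ≈ 6.02 mg/L

6.02 mg/L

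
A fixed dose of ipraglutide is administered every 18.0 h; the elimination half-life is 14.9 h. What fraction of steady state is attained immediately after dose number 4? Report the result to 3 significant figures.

k = ln 2 / 14.9 = 0.04652 h⁻¹
f_n = 1 − e^(−nkτ) = 1 − e^(−4 × 0.04652 × 18.0) = 1 − e^(−3.349) = 1 − 0.03510 ≈ 0.965

0.965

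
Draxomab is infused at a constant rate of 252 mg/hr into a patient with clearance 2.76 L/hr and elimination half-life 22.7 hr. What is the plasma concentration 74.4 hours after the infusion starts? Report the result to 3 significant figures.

81.9 mg/L

Css = rate / CL = 252 / 2.76 = 91.30 mg/L
k = ln 2 / 22.7 = 0.03054 hr⁻¹
C(t) = Css (1 − e^(−kt)) = 91.30 × (1 − e^(−2.272)) = 91.30 × 0.8969 ≈ 81.9 mg/L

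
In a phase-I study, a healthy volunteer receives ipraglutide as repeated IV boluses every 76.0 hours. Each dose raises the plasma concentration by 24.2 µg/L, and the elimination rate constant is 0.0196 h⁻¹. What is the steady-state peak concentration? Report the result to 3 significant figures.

31.2 µg/L

Fraction remaining after one interval: e^(−kτ) = e^(−0.01960 × 76.0) = 0.2255
R = 1 / (1 − 0.2255) = 1.291
Css,max = 24.2 × 1.291 ≈ 31.2 µg/L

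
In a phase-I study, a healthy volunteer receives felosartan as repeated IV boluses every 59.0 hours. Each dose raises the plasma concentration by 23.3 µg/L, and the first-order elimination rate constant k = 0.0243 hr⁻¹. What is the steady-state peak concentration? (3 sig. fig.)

30.6 µg/L

Fraction remaining after one interval: e^(−kτ) = e^(−0.02430 × 59.0) = 0.2384
R = 1 / (1 − 0.2384) = 1.313
Css,max = 23.3 × 1.313 ≈ 30.6 µg/L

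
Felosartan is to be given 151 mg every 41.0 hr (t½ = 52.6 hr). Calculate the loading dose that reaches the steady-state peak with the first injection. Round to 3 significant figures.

362 mg

k = ln 2 / 52.6 = 0.01318 hr⁻¹
Accumulation ratio R = 1 / (1 − e^(−kτ)) = 1 / (1 − e^(−0.01318×41.0)) = 1 / (1 − 0.5826) = 2.396
Loading dose = maintenance dose × R = 151 × 2.396 ≈ 362 mg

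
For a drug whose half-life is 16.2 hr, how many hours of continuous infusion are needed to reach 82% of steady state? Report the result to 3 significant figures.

40.1 hours

k = ln 2 / 16.2 = 0.04279 hr⁻¹
f = 1 − e^(−kt)  ⇒  t = −ln(1 − f) / k
t = −ln(1 − 0.82) / 0.04279 = 1.715 / 0.04279 ≈ 40.1 hours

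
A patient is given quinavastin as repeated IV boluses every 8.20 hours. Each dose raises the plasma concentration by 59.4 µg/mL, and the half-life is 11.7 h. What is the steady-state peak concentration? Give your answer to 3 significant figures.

154 µg/mL

k = ln 2 / 11.7 = 0.05924 h⁻¹
Fraction remaining after one interval: e^(−kτ) = e^(−0.05924 × 8.20) = 0.6152
R = 1 / (1 − 0.6152) = 2.599
Css,max = 59.4 × 2.599 ≈ 154 µg/mL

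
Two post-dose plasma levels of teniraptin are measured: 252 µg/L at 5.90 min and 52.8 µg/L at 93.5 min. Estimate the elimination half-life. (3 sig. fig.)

38.9 minutes

k = ln(C₁/C₂) / (t₂ − t₁) = ln(252/52.8) / (93.5 − 5.90)
  = 1.563 / 87.60 = 0.01784 min⁻¹
t½ = ln 2 / k = ln 2 / 0.01784 ≈ 38.9 minutes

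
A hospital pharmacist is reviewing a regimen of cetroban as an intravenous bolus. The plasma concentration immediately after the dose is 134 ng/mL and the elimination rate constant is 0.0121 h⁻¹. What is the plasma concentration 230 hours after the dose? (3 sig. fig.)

C(t) = C₀ e^(−kt) = 134 × e^(−0.01210 × 230) = 134 × e^(−2.783) = 134 × 0.06185 ≈ 8.29 ng/mL

8.29 ng/mL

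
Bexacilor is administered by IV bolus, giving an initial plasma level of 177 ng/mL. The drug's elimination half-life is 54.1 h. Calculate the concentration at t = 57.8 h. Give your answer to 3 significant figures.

k = ln 2 / 54.1 = 0.01281 h⁻¹
C(t) = C₀ e^(−kt) = 177 × e^(−0.01281 × 57.8) = 177 × e^(−0.7406) = 177 × 0.4769 ≈ 84.4 ng/mL

84.4 ng/mL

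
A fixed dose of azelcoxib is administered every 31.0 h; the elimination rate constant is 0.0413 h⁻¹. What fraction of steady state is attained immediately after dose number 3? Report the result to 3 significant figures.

0.979

f_n = 1 − e^(−nkτ) = 1 − e^(−3 × 0.04130 × 31.0) = 1 − e^(−3.841) = 1 − 0.02147 ≈ 0.979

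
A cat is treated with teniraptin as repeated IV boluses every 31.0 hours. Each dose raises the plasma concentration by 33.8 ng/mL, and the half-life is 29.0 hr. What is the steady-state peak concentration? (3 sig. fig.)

64.6 ng/mL

k = ln 2 / 29.0 = 0.02390 hr⁻¹
Fraction remaining after one interval: e^(−kτ) = e^(−0.02390 × 31.0) = 0.4767
R = 1 / (1 − 0.4767) = 1.911
Css,max = 33.8 × 1.911 ≈ 64.6 ng/mL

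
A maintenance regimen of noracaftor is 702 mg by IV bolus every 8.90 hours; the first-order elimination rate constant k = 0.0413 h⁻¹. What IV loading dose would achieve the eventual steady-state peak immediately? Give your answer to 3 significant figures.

2280 mg

Accumulation ratio R = 1 / (1 − e^(−kτ)) = 1 / (1 − e^(−0.04130×8.90)) = 1 / (1 − 0.6924) = 3.251
Loading dose = maintenance dose × R = 702 × 3.251 ≈ 2280 mg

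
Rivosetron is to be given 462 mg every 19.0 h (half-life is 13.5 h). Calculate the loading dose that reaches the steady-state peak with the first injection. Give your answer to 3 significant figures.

k = ln 2 / 13.5 = 0.05134 h⁻¹
Accumulation ratio R = 1 / (1 − e^(−kτ)) = 1 / (1 − e^(−0.05134×19.0)) = 1 / (1 − 0.3770) = 1.605
Loading dose = maintenance dose × R = 462 × 1.605 ≈ 742 mg

742 mg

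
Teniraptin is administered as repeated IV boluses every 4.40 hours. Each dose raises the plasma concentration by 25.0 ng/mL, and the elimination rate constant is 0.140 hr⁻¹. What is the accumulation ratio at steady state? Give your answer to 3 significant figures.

2.17

Fraction remaining after one interval: e^(−kτ) = e^(−0.1400 × 4.40) = 0.5401
R = 1 / (1 − 0.5401) = 1 / 0.4599 ≈ 2.17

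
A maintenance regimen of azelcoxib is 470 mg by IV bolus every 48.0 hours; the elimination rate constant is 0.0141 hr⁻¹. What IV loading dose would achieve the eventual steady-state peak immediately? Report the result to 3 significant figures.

956 mg

Accumulation ratio R = 1 / (1 − e^(−kτ)) = 1 / (1 − e^(−0.01410×48.0)) = 1 / (1 − 0.5082) = 2.034
Loading dose = maintenance dose × R = 470 × 2.034 ≈ 956 mg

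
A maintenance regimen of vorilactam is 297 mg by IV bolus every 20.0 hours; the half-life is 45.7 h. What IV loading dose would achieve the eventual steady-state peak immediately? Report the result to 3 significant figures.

1140 mg

k = ln 2 / 45.7 = 0.01517 h⁻¹
Accumulation ratio R = 1 / (1 − e^(−kτ)) = 1 / (1 − e^(−0.01517×20.0)) = 1 / (1 − 0.7383) = 3.822
Loading dose = maintenance dose × R = 297 × 3.822 ≈ 1140 mg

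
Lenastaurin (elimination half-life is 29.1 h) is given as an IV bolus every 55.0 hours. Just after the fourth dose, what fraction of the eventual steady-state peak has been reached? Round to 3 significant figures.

0.995

k = ln 2 / 29.1 = 0.02382 h⁻¹
f_n = 1 − e^(−nkτ) = 1 − e^(−4 × 0.02382 × 55.0) = 1 − e^(−5.240) = 1 − 0.005299 ≈ 0.995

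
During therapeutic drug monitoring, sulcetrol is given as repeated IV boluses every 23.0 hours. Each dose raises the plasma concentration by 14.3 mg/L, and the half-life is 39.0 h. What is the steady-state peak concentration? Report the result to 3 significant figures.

k = ln 2 / 39.0 = 0.01777 h⁻¹
Fraction remaining after one interval: e^(−kτ) = e^(−0.01777 × 23.0) = 0.6645
R = 1 / (1 − 0.6645) = 2.980
Css,max = 14.3 × 2.980 ≈ 42.6 mg/L

42.6 mg/L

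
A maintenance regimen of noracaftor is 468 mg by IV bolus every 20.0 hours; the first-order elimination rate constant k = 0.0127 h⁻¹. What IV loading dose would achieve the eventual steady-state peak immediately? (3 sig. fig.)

Accumulation ratio R = 1 / (1 − e^(−kτ)) = 1 / (1 − e^(−0.01270×20.0)) = 1 / (1 − 0.7757) = 4.458
Loading dose = maintenance dose × R = 468 × 4.458 ≈ 2090 mg

2090 mg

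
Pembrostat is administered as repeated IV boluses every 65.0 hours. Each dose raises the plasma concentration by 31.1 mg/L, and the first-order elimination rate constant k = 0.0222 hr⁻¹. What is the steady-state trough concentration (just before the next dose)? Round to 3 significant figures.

Fraction remaining after one interval: e^(−kτ) = e^(−0.02220 × 65.0) = 0.2362
R = 1 / (1 − 0.2362) = 1.309
Css,max = 31.1 × 1.309 = 40.72 mg/L
Css,min = Css,max × e^(−kτ) = 40.72 × 0.2362 ≈ 9.62 mg/L

9.62 mg/L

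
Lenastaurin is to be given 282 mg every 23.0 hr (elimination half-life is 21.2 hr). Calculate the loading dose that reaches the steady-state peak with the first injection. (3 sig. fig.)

534 mg

k = ln 2 / 21.2 = 0.03270 hr⁻¹
Accumulation ratio R = 1 / (1 − e^(−kτ)) = 1 / (1 − e^(−0.03270×23.0)) = 1 / (1 − 0.4714) = 1.892
Loading dose = maintenance dose × R = 282 × 1.892 ≈ 534 mg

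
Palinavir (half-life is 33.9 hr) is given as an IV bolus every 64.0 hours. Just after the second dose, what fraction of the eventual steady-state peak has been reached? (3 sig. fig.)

k = ln 2 / 33.9 = 0.02045 hr⁻¹
f_n = 1 − e^(−nkτ) = 1 − e^(−2 × 0.02045 × 64.0) = 1 − e^(−2.617) = 1 − 0.07301 ≈ 0.927

0.927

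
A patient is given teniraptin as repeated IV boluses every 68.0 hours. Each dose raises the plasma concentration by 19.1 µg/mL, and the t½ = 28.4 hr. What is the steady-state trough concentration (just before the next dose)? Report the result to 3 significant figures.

k = ln 2 / 28.4 = 0.02441 hr⁻¹
Fraction remaining after one interval: e^(−kτ) = e^(−0.02441 × 68.0) = 0.1902
R = 1 / (1 − 0.1902) = 1.235
Css,max = 19.1 × 1.235 = 23.59 µg/mL
Css,min = Css,max × e^(−kτ) = 23.59 × 0.1902 ≈ 4.49 µg/mL

4.49 µg/mL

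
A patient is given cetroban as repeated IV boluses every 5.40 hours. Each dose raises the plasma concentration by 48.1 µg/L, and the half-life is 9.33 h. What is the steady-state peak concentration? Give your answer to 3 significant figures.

146 µg/L

k = ln 2 / 9.33 = 0.07429 h⁻¹
Fraction remaining after one interval: e^(−kτ) = e^(−0.07429 × 5.40) = 0.6695
R = 1 / (1 − 0.6695) = 3.026
Css,max = 48.1 × 3.026 ≈ 146 µg/L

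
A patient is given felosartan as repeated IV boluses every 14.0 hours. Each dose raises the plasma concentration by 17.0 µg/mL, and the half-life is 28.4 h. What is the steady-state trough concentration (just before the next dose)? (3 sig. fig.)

41.7 µg/mL

k = ln 2 / 28.4 = 0.02441 h⁻¹
Fraction remaining after one interval: e^(−kτ) = e^(−0.02441 × 14.0) = 0.7106
R = 1 / (1 − 0.7106) = 3.455
Css,max = 17.0 × 3.455 = 58.74 µg/mL
Css,min = Css,max × e^(−kτ) = 58.74 × 0.7106 ≈ 41.7 µg/mL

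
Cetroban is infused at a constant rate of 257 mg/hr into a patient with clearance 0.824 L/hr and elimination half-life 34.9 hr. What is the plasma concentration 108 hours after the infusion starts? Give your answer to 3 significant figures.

275 µg/mL

Css = rate / CL = 257 / 0.824 = 311.9 µg/mL
k = ln 2 / 34.9 = 0.01986 hr⁻¹
C(t) = Css (1 − e^(−kt)) = 311.9 × (1 − e^(−2.145)) = 311.9 × 0.8829 ≈ 275 µg/mL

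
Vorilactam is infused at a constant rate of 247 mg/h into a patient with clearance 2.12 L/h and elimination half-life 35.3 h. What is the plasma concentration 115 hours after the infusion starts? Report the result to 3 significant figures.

Css = rate / CL = 247 / 2.12 = 116.5 µg/mL
k = ln 2 / 35.3 = 0.01964 h⁻¹
C(t) = Css (1 − e^(−kt)) = 116.5 × (1 − e^(−2.258)) = 116.5 × 0.8955 ≈ 104 µg/mL

104 µg/mL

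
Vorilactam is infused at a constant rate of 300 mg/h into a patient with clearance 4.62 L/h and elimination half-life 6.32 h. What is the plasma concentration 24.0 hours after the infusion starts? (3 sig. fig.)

Css = rate / CL = 300 / 4.62 = 64.94 mg/L
k = ln 2 / 6.32 = 0.1097 h⁻¹
C(t) = Css (1 − e^(−kt)) = 64.94 × (1 − e^(−2.632)) = 64.94 × 0.9281 ≈ 60.3 mg/L

60.3 mg/L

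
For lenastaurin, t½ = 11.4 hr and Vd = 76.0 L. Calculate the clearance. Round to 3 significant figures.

4.62 L/hr

k = ln 2 / t½ = ln 2 / 11.4 = 0.06080 hr⁻¹
CL = k · V = 0.06080 × 76.0 ≈ 4.62 L/hr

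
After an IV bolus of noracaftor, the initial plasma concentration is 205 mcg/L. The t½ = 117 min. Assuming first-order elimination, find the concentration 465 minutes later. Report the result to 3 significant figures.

k = ln 2 / 117 = 0.005924 min⁻¹
C(t) = C₀ e^(−kt) = 205 × e^(−0.005924 × 465) = 205 × e^(−2.755) = 205 × 0.06362 ≈ 13.0 mcg/L

13.0 mcg/L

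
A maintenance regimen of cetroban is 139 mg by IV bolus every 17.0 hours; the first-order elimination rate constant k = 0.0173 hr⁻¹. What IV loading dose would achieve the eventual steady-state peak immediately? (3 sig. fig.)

Accumulation ratio R = 1 / (1 − e^(−kτ)) = 1 / (1 − e^(−0.01730×17.0)) = 1 / (1 − 0.7452) = 3.925
Loading dose = maintenance dose × R = 139 × 3.925 ≈ 546 mg

546 mg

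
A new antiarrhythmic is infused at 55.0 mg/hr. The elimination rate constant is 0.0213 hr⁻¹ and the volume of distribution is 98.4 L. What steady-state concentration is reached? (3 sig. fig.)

26.2 µg/mL

CL = k · V = 0.0213 × 98.4 = 2.096 L/hr
Css = rate / CL = 55.0 / 2.096 ≈ 26.2 µg/mL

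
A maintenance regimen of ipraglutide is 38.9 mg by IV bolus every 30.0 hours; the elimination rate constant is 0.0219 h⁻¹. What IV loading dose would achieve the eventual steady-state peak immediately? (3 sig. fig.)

Accumulation ratio R = 1 / (1 − e^(−kτ)) = 1 / (1 − e^(−0.02190×30.0)) = 1 / (1 − 0.5184) = 2.076
Loading dose = maintenance dose × R = 38.9 × 2.076 ≈ 80.8 mg

80.8 mg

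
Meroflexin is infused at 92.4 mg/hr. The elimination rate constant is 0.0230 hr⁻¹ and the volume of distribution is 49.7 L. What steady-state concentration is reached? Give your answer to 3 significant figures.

CL = k · V = 0.0230 × 49.7 = 1.143 L/hr
Css = rate / CL = 92.4 / 1.143 ≈ 80.8 µg/mL

80.8 µg/mL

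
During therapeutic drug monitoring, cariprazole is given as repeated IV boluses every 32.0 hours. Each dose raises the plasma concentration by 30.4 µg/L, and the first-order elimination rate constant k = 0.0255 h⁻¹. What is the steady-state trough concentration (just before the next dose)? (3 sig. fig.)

24.1 µg/L

Fraction remaining after one interval: e^(−kτ) = e^(−0.02550 × 32.0) = 0.4422
R = 1 / (1 − 0.4422) = 1.793
Css,max = 30.4 × 1.793 = 54.50 µg/L
Css,min = Css,max × e^(−kτ) = 54.50 × 0.4422 ≈ 24.1 µg/L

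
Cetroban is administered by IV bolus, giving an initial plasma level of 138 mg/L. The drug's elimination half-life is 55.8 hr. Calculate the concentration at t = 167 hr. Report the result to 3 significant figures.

17.3 mg/L

k = ln 2 / 55.8 = 0.01242 hr⁻¹
C(t) = C₀ e^(−kt) = 138 × e^(−0.01242 × 167) = 138 × e^(−2.074) = 138 × 0.1256 ≈ 17.3 mg/L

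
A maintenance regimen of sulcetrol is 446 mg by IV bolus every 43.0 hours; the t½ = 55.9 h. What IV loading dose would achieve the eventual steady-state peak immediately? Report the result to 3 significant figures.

1080 mg

k = ln 2 / 55.9 = 0.01240 h⁻¹
Accumulation ratio R = 1 / (1 − e^(−kτ)) = 1 / (1 − e^(−0.01240×43.0)) = 1 / (1 − 0.5867) = 2.420
Loading dose = maintenance dose × R = 446 × 2.420 ≈ 1080 mg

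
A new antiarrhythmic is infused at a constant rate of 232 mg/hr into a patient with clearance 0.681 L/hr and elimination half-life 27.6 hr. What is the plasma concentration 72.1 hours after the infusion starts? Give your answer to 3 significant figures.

Css = rate / CL = 232 / 0.681 = 340.7 mg/L
k = ln 2 / 27.6 = 0.02511 hr⁻¹
C(t) = Css (1 − e^(−kt)) = 340.7 × (1 − e^(−1.811)) = 340.7 × 0.8365 ≈ 285 mg/L

285 mg/L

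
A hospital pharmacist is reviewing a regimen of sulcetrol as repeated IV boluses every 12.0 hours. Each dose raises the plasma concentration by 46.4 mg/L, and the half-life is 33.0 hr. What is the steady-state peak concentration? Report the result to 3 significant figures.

k = ln 2 / 33.0 = 0.02100 hr⁻¹
Fraction remaining after one interval: e^(−kτ) = e^(−0.02100 × 12.0) = 0.7772
R = 1 / (1 − 0.7772) = 4.488
Css,max = 46.4 × 4.488 ≈ 208 mg/L

208 mg/L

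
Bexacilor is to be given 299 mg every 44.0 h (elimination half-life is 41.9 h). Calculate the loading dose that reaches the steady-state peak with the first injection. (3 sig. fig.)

k = ln 2 / 41.9 = 0.01654 h⁻¹
Accumulation ratio R = 1 / (1 − e^(−kτ)) = 1 / (1 − e^(−0.01654×44.0)) = 1 / (1 − 0.4829) = 1.934
Loading dose = maintenance dose × R = 299 × 1.934 ≈ 578 mg

578 mg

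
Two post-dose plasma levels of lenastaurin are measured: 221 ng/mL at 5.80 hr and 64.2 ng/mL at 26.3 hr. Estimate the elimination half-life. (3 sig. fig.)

11.5 hours

k = ln(C₁/C₂) / (t₂ − t₁) = ln(221/64.2) / (26.3 − 5.80)
  = 1.236 / 20.50 = 0.06030 hr⁻¹
t½ = ln 2 / k = ln 2 / 0.06030 ≈ 11.5 hours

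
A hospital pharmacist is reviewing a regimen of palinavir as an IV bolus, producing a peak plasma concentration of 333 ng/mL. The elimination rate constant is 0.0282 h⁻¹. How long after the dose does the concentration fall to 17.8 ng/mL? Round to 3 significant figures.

C(t) = C₀ e^(−kt)  ⇒  t = ln(C₀/C) / k
t = ln(333/17.8) / 0.02820 = 2.929 / 0.02820 ≈ 104 hours

104 hours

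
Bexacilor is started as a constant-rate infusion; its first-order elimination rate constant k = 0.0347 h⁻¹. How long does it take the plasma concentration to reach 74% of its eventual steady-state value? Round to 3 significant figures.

f = 1 − e^(−kt)  ⇒  t = −ln(1 − f) / k
t = −ln(1 − 0.74) / 0.03470 = 1.347 / 0.03470 ≈ 38.8 hours

38.8 hours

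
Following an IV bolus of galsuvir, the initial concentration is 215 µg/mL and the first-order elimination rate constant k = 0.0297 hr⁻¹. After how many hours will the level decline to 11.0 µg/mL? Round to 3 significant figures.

100 hours

C(t) = C₀ e^(−kt)  ⇒  t = ln(C₀/C) / k
t = ln(215/11.0) / 0.02970 = 2.973 / 0.02970 ≈ 100 hours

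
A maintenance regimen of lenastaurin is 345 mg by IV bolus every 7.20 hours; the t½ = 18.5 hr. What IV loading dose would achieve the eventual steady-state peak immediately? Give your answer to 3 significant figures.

1460 mg

k = ln 2 / 18.5 = 0.03747 hr⁻¹
Accumulation ratio R = 1 / (1 − e^(−kτ)) = 1 / (1 − e^(−0.03747×7.20)) = 1 / (1 − 0.7636) = 4.229
Loading dose = maintenance dose × R = 345 × 4.229 ≈ 1460 mg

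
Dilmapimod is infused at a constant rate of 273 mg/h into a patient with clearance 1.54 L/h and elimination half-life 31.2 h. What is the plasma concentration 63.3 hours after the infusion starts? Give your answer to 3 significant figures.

134 µg/mL

Css = rate / CL = 273 / 1.54 = 177.3 µg/mL
k = ln 2 / 31.2 = 0.02222 h⁻¹
C(t) = Css (1 − e^(−kt)) = 177.3 × (1 − e^(−1.406)) = 177.3 × 0.7549 ≈ 134 µg/mL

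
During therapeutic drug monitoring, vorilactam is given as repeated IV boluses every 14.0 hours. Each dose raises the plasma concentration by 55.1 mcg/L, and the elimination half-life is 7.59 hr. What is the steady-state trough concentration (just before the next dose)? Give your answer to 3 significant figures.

k = ln 2 / 7.59 = 0.09132 hr⁻¹
Fraction remaining after one interval: e^(−kτ) = e^(−0.09132 × 14.0) = 0.2784
R = 1 / (1 − 0.2784) = 1.386
Css,max = 55.1 × 1.386 = 76.36 mcg/L
Css,min = Css,max × e^(−kτ) = 76.36 × 0.2784 ≈ 21.3 mcg/L

21.3 mcg/L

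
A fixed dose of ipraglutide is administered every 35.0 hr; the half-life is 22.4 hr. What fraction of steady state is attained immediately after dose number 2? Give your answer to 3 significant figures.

k = ln 2 / 22.4 = 0.03094 hr⁻¹
f_n = 1 − e^(−nkτ) = 1 − e^(−2 × 0.03094 × 35.0) = 1 − e^(−2.166) = 1 − 0.1146 ≈ 0.885

0.885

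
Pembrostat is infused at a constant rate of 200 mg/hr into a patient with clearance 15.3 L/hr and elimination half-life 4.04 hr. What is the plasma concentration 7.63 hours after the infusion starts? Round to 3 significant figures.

9.54 µg/mL

Css = rate / CL = 200 / 15.3 = 13.07 µg/mL
k = ln 2 / 4.04 = 0.1716 hr⁻¹
C(t) = Css (1 − e^(−kt)) = 13.07 × (1 − e^(−1.309)) = 13.07 × 0.7299 ≈ 9.54 µg/mL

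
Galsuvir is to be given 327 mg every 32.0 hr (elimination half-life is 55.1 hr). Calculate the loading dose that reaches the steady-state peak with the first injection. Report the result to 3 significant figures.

987 mg

k = ln 2 / 55.1 = 0.01258 hr⁻¹
Accumulation ratio R = 1 / (1 − e^(−kτ)) = 1 / (1 − e^(−0.01258×32.0)) = 1 / (1 − 0.6686) = 3.018
Loading dose = maintenance dose × R = 327 × 3.018 ≈ 987 mg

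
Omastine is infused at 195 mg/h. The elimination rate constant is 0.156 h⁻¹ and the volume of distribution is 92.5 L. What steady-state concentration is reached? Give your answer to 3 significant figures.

13.5 mg/L

CL = k · V = 0.156 × 92.5 = 14.43 L/h
Css = rate / CL = 195 / 14.43 ≈ 13.5 mg/L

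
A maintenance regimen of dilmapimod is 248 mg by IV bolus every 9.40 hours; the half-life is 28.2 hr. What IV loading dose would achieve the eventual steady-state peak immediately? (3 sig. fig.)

k = ln 2 / 28.2 = 0.02458 hr⁻¹
Accumulation ratio R = 1 / (1 − e^(−kτ)) = 1 / (1 − e^(−0.02458×9.40)) = 1 / (1 − 0.7937) = 4.847
Loading dose = maintenance dose × R = 248 × 4.847 ≈ 1200 mg

1200 mg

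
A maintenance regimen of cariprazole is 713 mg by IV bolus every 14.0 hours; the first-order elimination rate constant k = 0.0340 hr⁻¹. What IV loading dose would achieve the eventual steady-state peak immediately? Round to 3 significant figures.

1880 mg

Accumulation ratio R = 1 / (1 − e^(−kτ)) = 1 / (1 − e^(−0.03400×14.0)) = 1 / (1 − 0.6213) = 2.640
Loading dose = maintenance dose × R = 713 × 2.640 ≈ 1880 mg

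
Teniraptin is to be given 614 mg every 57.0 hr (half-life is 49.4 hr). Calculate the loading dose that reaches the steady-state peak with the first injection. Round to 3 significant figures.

k = ln 2 / 49.4 = 0.01403 hr⁻¹
Accumulation ratio R = 1 / (1 − e^(−kτ)) = 1 / (1 − e^(−0.01403×57.0)) = 1 / (1 − 0.4494) = 1.816
Loading dose = maintenance dose × R = 614 × 1.816 ≈ 1120 mg

1120 mg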